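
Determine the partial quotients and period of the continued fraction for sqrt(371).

Write x_i = (sqrt(371) + m_i)/d_i with (m_0, d_0) = (0, 1). a_0 = floor(sqrt(371)) = 19, since 19^2 = 361 <= 371 < 400 = 20^2.
Iterate m_{i+1} = d_i*a_i - m_i, d_{i+1} = (371 - m_{i+1}^2)/d_i, a_{i+1} = floor((a_0 + m_{i+1})/d_{i+1}):
  m_1 = 1*19 - 0 = 19, d_1 = (371 - 19^2)/1 = 10/1 = 10, a_1 = floor((19 + 19)/10) = 3.
  m_2 = 10*3 - 19 = 11, d_2 = (371 - 11^2)/10 = 250/10 = 25, a_2 = floor((19 + 11)/25) = 1.
  m_3 = 25*1 - 11 = 14, d_3 = (371 - 14^2)/25 = 175/25 = 7, a_3 = floor((19 + 14)/7) = 4.
  m_4 = 7*4 - 14 = 14, d_4 = (371 - 14^2)/7 = 175/7 = 25, a_4 = floor((19 + 14)/25) = 1.
  m_5 = 25*1 - 14 = 11, d_5 = (371 - 11^2)/25 = 250/25 = 10, a_5 = floor((19 + 11)/10) = 3.
  m_6 = 10*3 - 11 = 19, d_6 = (371 - 19^2)/10 = 10/10 = 1, a_6 = floor((19 + 19)/1) = 38.
  m_7 = 1*38 - 19 = 19, d_7 = (371 - 19^2)/1 = 10/1 = 10: (m_7, d_7) = (m_1, d_1) = (19, 10), so from here the quotients repeat a_1, ..., a_6; the period length is 6.
Hence the expansion of sqrt(371) is a_0 = 19 followed by the repeating block 3, 1, 4, 1, 3, 38 (period 6).

[19; (3, 1, 4, 1, 3, 38)]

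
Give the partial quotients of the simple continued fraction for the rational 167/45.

[3; 1, 2, 2, 6]

Run the Euclidean algorithm on 167 and 45; the successive quotients are the partial quotients a_0, a_1, ... (each step inverts the fractional part left over by the previous one):
  167 = 3*45 + 32, so a_0 = 3.
  45 = 1*32 + 13, so a_1 = 1.
  32 = 2*13 + 6, so a_2 = 2.
  13 = 2*6 + 1, so a_3 = 2.
  6 = 6*1 + 0, so a_4 = 6.
The remainder reaches 0 after 5 divisions, so the expansion has 5 partial quotients, read off in order.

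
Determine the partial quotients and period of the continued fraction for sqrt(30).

[5; (2, 10)]

Write x_i = (sqrt(30) + m_i)/d_i with (m_0, d_0) = (0, 1). a_0 = floor(sqrt(30)) = 5, since 5^2 = 25 <= 30 < 36 = 6^2.
Iterate m_{i+1} = d_i*a_i - m_i, d_{i+1} = (30 - m_{i+1}^2)/d_i, a_{i+1} = floor((a_0 + m_{i+1})/d_{i+1}):
  m_1 = 1*5 - 0 = 5, d_1 = (30 - 5^2)/1 = 5/1 = 5, a_1 = floor((5 + 5)/5) = 2.
  m_2 = 5*2 - 5 = 5, d_2 = (30 - 5^2)/5 = 5/5 = 1, a_2 = floor((5 + 5)/1) = 10.
  m_3 = 1*10 - 5 = 5, d_3 = (30 - 5^2)/1 = 5/1 = 5: (m_3, d_3) = (m_1, d_1) = (5, 5), so from here the quotients repeat a_1, a_2; the period length is 2.
Hence the expansion of sqrt(30) is a_0 = 5 followed by the repeating block 2, 10 (period 2).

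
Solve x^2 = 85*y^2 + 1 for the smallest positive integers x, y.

First expand sqrt(85) as a continued fraction. With x_i = (sqrt(85) + m_i)/d_i and (m_0, d_0) = (0, 1): a_0 = floor(sqrt(85)) = 9, since 9^2 = 81 <= 85 < 100 = 10^2.
Iterate m_{i+1} = d_i*a_i - m_i, d_{i+1} = (85 - m_{i+1}^2)/d_i, a_{i+1} = floor((a_0 + m_{i+1})/d_{i+1}):
  m_1 = 1*9 - 0 = 9, d_1 = (85 - 9^2)/1 = 4/1 = 4, a_1 = floor((9 + 9)/4) = 4.
  m_2 = 4*4 - 9 = 7, d_2 = (85 - 7^2)/4 = 36/4 = 9, a_2 = floor((9 + 7)/9) = 1.
  m_3 = 9*1 - 7 = 2, d_3 = (85 - 2^2)/9 = 81/9 = 9, a_3 = floor((9 + 2)/9) = 1.
  m_4 = 9*1 - 2 = 7, d_4 = (85 - 7^2)/9 = 36/9 = 4, a_4 = floor((9 + 7)/4) = 4.
  m_5 = 4*4 - 7 = 9, d_5 = (85 - 9^2)/4 = 4/4 = 1, a_5 = floor((9 + 9)/1) = 18.
  m_6 = 1*18 - 9 = 9, d_6 = (85 - 9^2)/1 = 4/1 = 4: (m_6, d_6) = (m_1, d_1) = (9, 4), so from here the quotients repeat a_1, ..., a_5; the period length is 5.
So sqrt(85) = [9; (4, 1, 1, 4, 18)] with period length k = 5.
k is odd, so (p_{k-1}, q_{k-1}) only solves x^2 - 85y^2 = -1 and the fundamental solution of x^2 - 85y^2 = 1 is (p_{2k-1}, q_{2k-1}) = (p_9, q_9); compute convergents through index 9, running through the period twice.
Convergents (p_i = a_i*p_{i-1} + p_{i-2}, q_i = a_i*q_{i-1} + q_{i-2} with p_{-2}=0, p_{-1}=1, q_{-2}=1, q_{-1}=0):
  i=0: a_0=9, p_0 = 9*1 + 0 = 9, q_0 = 9*0 + 1 = 1.
  i=1: a_1=4, p_1 = 4*9 + 1 = 37, q_1 = 4*1 + 0 = 4.
  i=2: a_2=1, p_2 = 1*37 + 9 = 46, q_2 = 1*4 + 1 = 5.
  i=3: a_3=1, p_3 = 1*46 + 37 = 83, q_3 = 1*5 + 4 = 9.
  i=4: a_4=4, p_4 = 4*83 + 46 = 378, q_4 = 4*9 + 5 = 41.
  i=5: a_5=18, p_5 = 18*378 + 83 = 6887, q_5 = 18*41 + 9 = 747.
  i=6: a_6=4, p_6 = 4*6887 + 378 = 27926, q_6 = 4*747 + 41 = 3029.
  i=7: a_7=1, p_7 = 1*27926 + 6887 = 34813, q_7 = 1*3029 + 747 = 3776.
  i=8: a_8=1, p_8 = 1*34813 + 27926 = 62739, q_8 = 1*3776 + 3029 = 6805.
  i=9: a_9=4, p_9 = 4*62739 + 34813 = 285769, q_9 = 4*6805 + 3776 = 30996.
Indeed p_4^2 - 85*q_4^2 = 142884 - 142885 = -1, not +1.
Check: 285769^2 - 85*30996^2 = 81663921361 - 81663921360 = 1, so (x, y) = (285769, 30996) solves the equation, and by the theorem it is the least positive solution.

(x, y) = (285769, 30996)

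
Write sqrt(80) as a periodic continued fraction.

Write x_i = (sqrt(80) + m_i)/d_i with (m_0, d_0) = (0, 1). a_0 = floor(sqrt(80)) = 8, since 8^2 = 64 <= 80 < 81 = 9^2.
Iterate m_{i+1} = d_i*a_i - m_i, d_{i+1} = (80 - m_{i+1}^2)/d_i, a_{i+1} = floor((a_0 + m_{i+1})/d_{i+1}):
  m_1 = 1*8 - 0 = 8, d_1 = (80 - 8^2)/1 = 16/1 = 16, a_1 = floor((8 + 8)/16) = 1.
  m_2 = 16*1 - 8 = 8, d_2 = (80 - 8^2)/16 = 16/16 = 1, a_2 = floor((8 + 8)/1) = 16.
  m_3 = 1*16 - 8 = 8, d_3 = (80 - 8^2)/1 = 16/1 = 16: (m_3, d_3) = (m_1, d_1) = (8, 16), so from here the quotients repeat a_1, a_2; the period length is 2.
Hence the expansion of sqrt(80) is a_0 = 8 followed by the repeating block 1, 16 (period 2).

[8; (1, 16)]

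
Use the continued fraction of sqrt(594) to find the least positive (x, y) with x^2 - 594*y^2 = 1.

(x, y) = (1098305, 45064)

First expand sqrt(594) as a continued fraction. With x_i = (sqrt(594) + m_i)/d_i and (m_0, d_0) = (0, 1): a_0 = floor(sqrt(594)) = 24, since 24^2 = 576 <= 594 < 625 = 25^2.
Iterate m_{i+1} = d_i*a_i - m_i, d_{i+1} = (594 - m_{i+1}^2)/d_i, a_{i+1} = floor((a_0 + m_{i+1})/d_{i+1}):
  m_1 = 1*24 - 0 = 24, d_1 = (594 - 24^2)/1 = 18/1 = 18, a_1 = floor((24 + 24)/18) = 2.
  m_2 = 18*2 - 24 = 12, d_2 = (594 - 12^2)/18 = 450/18 = 25, a_2 = floor((24 + 12)/25) = 1.
  m_3 = 25*1 - 12 = 13, d_3 = (594 - 13^2)/25 = 425/25 = 17, a_3 = floor((24 + 13)/17) = 2.
  m_4 = 17*2 - 13 = 21, d_4 = (594 - 21^2)/17 = 153/17 = 9, a_4 = floor((24 + 21)/9) = 5.
  m_5 = 9*5 - 21 = 24, d_5 = (594 - 24^2)/9 = 18/9 = 2, a_5 = floor((24 + 24)/2) = 24.
  m_6 = 2*24 - 24 = 24, d_6 = (594 - 24^2)/2 = 18/2 = 9, a_6 = floor((24 + 24)/9) = 5.
  m_7 = 9*5 - 24 = 21, d_7 = (594 - 21^2)/9 = 153/9 = 17, a_7 = floor((24 + 21)/17) = 2.
  m_8 = 17*2 - 21 = 13, d_8 = (594 - 13^2)/17 = 425/17 = 25, a_8 = floor((24 + 13)/25) = 1.
  m_9 = 25*1 - 13 = 12, d_9 = (594 - 12^2)/25 = 450/25 = 18, a_9 = floor((24 + 12)/18) = 2.
  m_10 = 18*2 - 12 = 24, d_10 = (594 - 24^2)/18 = 18/18 = 1, a_10 = floor((24 + 24)/1) = 48.
  m_11 = 1*48 - 24 = 24, d_11 = (594 - 24^2)/1 = 18/1 = 18: (m_11, d_11) = (m_1, d_1) = (24, 18), so from here the quotients repeat a_1, ..., a_10; the period length is 10.
So sqrt(594) = [24; (2, 1, 2, 5, 24, 5, 2, 1, 2, 48)] with period length k = 10.
k is even, so the fundamental solution of x^2 - 594y^2 = 1 is (p_{k-1}, q_{k-1}) = (p_9, q_9); compute convergents through index 9.
Convergents (p_i = a_i*p_{i-1} + p_{i-2}, q_i = a_i*q_{i-1} + q_{i-2} with p_{-2}=0, p_{-1}=1, q_{-2}=1, q_{-1}=0):
  i=0: a_0=24, p_0 = 24*1 + 0 = 24, q_0 = 24*0 + 1 = 1.
  i=1: a_1=2, p_1 = 2*24 + 1 = 49, q_1 = 2*1 + 0 = 2.
  i=2: a_2=1, p_2 = 1*49 + 24 = 73, q_2 = 1*2 + 1 = 3.
  i=3: a_3=2, p_3 = 2*73 + 49 = 195, q_3 = 2*3 + 2 = 8.
  i=4: a_4=5, p_4 = 5*195 + 73 = 1048, q_4 = 5*8 + 3 = 43.
  i=5: a_5=24, p_5 = 24*1048 + 195 = 25347, q_5 = 24*43 + 8 = 1040.
  i=6: a_6=5, p_6 = 5*25347 + 1048 = 127783, q_6 = 5*1040 + 43 = 5243.
  i=7: a_7=2, p_7 = 2*127783 + 25347 = 280913, q_7 = 2*5243 + 1040 = 11526.
  i=8: a_8=1, p_8 = 1*280913 + 127783 = 408696, q_8 = 1*11526 + 5243 = 16769.
  i=9: a_9=2, p_9 = 2*408696 + 280913 = 1098305, q_9 = 2*16769 + 11526 = 45064.
Check: 1098305^2 - 594*45064^2 = 1206273873025 - 1206273873024 = 1, so (x, y) = (1098305, 45064) solves the equation, and by the theorem it is the least positive solution.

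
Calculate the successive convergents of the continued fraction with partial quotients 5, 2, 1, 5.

Using the convergent recurrence p_i = a_i*p_{i-1} + p_{i-2}, q_i = a_i*q_{i-1} + q_{i-2} with p_{-2}=0, p_{-1}=1, q_{-2}=1, q_{-1}=0:
  i=0: a_0=5, p_0 = 5*1 + 0 = 5, q_0 = 5*0 + 1 = 1.
  i=1: a_1=2, p_1 = 2*5 + 1 = 11, q_1 = 2*1 + 0 = 2.
  i=2: a_2=1, p_2 = 1*11 + 5 = 16, q_2 = 1*2 + 1 = 3.
  i=3: a_3=5, p_3 = 5*16 + 11 = 91, q_3 = 5*3 + 2 = 17.

5/1, 11/2, 16/3, 91/17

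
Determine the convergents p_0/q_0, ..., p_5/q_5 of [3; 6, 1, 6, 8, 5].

Using the convergent recurrence p_i = a_i*p_{i-1} + p_{i-2}, q_i = a_i*q_{i-1} + q_{i-2} with p_{-2}=0, p_{-1}=1, q_{-2}=1, q_{-1}=0:
  i=0: a_0=3, p_0 = 3*1 + 0 = 3, q_0 = 3*0 + 1 = 1.
  i=1: a_1=6, p_1 = 6*3 + 1 = 19, q_1 = 6*1 + 0 = 6.
  i=2: a_2=1, p_2 = 1*19 + 3 = 22, q_2 = 1*6 + 1 = 7.
  i=3: a_3=6, p_3 = 6*22 + 19 = 151, q_3 = 6*7 + 6 = 48.
  i=4: a_4=8, p_4 = 8*151 + 22 = 1230, q_4 = 8*48 + 7 = 391.
  i=5: a_5=5, p_5 = 5*1230 + 151 = 6301, q_5 = 5*391 + 48 = 2003.

3/1, 19/6, 22/7, 151/48, 1230/391, 6301/2003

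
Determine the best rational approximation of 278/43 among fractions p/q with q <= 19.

97/15

Expand x = 278/43 as a continued fraction with the Euclidean algorithm:
  278 = 6*43 + 20, so a_0 = 6.
  43 = 2*20 + 3, so a_1 = 2.
  20 = 6*3 + 2, so a_2 = 6.
  3 = 1*2 + 1, so a_3 = 1.
  2 = 2*1 + 0, so a_4 = 2.
so x = [6; 2, 6, 1, 2].
Convergents (p_i = a_i*p_{i-1} + p_{i-2}, q_i = a_i*q_{i-1} + q_{i-2} with p_{-2}=0, p_{-1}=1, q_{-2}=1, q_{-1}=0), until the denominator exceeds 19:
  i=0: a_0=6, p_0 = 6*1 + 0 = 6, q_0 = 6*0 + 1 = 1.
  i=1: a_1=2, p_1 = 2*6 + 1 = 13, q_1 = 2*1 + 0 = 2.
  i=2: a_2=6, p_2 = 6*13 + 6 = 84, q_2 = 6*2 + 1 = 13.
  i=3: a_3=1, p_3 = 1*84 + 13 = 97, q_3 = 1*13 + 2 = 15.
  i=4: a_4=2, p_4 = 2*97 + 84 = 278, q_4 = 2*15 + 13 = 43.
q_4 = 43 > 19, so the last convergent with denominator <= 19 is p_3/q_3 = 97/15.
The closest fraction with denominator <= 19 is either p_3/q_3 or the intermediate fraction (k*p_3 + p_2)/(k*q_3 + q_2) with the largest k >= 1 whose denominator stays <= 19; these approach x as k grows, and every other convergent or intermediate fraction in range is farther away.
Largest k: floor((19 - q_2)/q_3) = floor((19 - 13)/15) = 0.
Since k = 0, no intermediate fraction beyond p_3/q_3 has denominator <= 19, so the convergent 97/15 is the closest (its error is |278*15 - 97*43|/(43*15) = 1/645).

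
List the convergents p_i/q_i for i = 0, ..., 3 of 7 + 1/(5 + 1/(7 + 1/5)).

Using the convergent recurrence p_i = a_i*p_{i-1} + p_{i-2}, q_i = a_i*q_{i-1} + q_{i-2} with p_{-2}=0, p_{-1}=1, q_{-2}=1, q_{-1}=0:
  i=0: a_0=7, p_0 = 7*1 + 0 = 7, q_0 = 7*0 + 1 = 1.
  i=1: a_1=5, p_1 = 5*7 + 1 = 36, q_1 = 5*1 + 0 = 5.
  i=2: a_2=7, p_2 = 7*36 + 7 = 259, q_2 = 7*5 + 1 = 36.
  i=3: a_3=5, p_3 = 5*259 + 36 = 1331, q_3 = 5*36 + 5 = 185.

7/1, 36/5, 259/36, 1331/185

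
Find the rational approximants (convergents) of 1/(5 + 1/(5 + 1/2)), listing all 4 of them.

Using the convergent recurrence p_i = a_i*p_{i-1} + p_{i-2}, q_i = a_i*q_{i-1} + q_{i-2} with p_{-2}=0, p_{-1}=1, q_{-2}=1, q_{-1}=0:
  i=0: a_0=0, p_0 = 0*1 + 0 = 0, q_0 = 0*0 + 1 = 1.
  i=1: a_1=5, p_1 = 5*0 + 1 = 1, q_1 = 5*1 + 0 = 5.
  i=2: a_2=5, p_2 = 5*1 + 0 = 5, q_2 = 5*5 + 1 = 26.
  i=3: a_3=2, p_3 = 2*5 + 1 = 11, q_3 = 2*26 + 5 = 57.

0/1, 1/5, 5/26, 11/57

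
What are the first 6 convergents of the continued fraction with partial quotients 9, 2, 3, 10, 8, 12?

Using the convergent recurrence p_i = a_i*p_{i-1} + p_{i-2}, q_i = a_i*q_{i-1} + q_{i-2} with p_{-2}=0, p_{-1}=1, q_{-2}=1, q_{-1}=0:
  i=0: a_0=9, p_0 = 9*1 + 0 = 9, q_0 = 9*0 + 1 = 1.
  i=1: a_1=2, p_1 = 2*9 + 1 = 19, q_1 = 2*1 + 0 = 2.
  i=2: a_2=3, p_2 = 3*19 + 9 = 66, q_2 = 3*2 + 1 = 7.
  i=3: a_3=10, p_3 = 10*66 + 19 = 679, q_3 = 10*7 + 2 = 72.
  i=4: a_4=8, p_4 = 8*679 + 66 = 5498, q_4 = 8*72 + 7 = 583.
  i=5: a_5=12, p_5 = 12*5498 + 679 = 66655, q_5 = 12*583 + 72 = 7068.

9/1, 19/2, 66/7, 679/72, 5498/583, 66655/7068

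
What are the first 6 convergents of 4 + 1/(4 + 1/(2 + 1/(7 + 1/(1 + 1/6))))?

Using the convergent recurrence p_i = a_i*p_{i-1} + p_{i-2}, q_i = a_i*q_{i-1} + q_{i-2} with p_{-2}=0, p_{-1}=1, q_{-2}=1, q_{-1}=0:
  i=0: a_0=4, p_0 = 4*1 + 0 = 4, q_0 = 4*0 + 1 = 1.
  i=1: a_1=4, p_1 = 4*4 + 1 = 17, q_1 = 4*1 + 0 = 4.
  i=2: a_2=2, p_2 = 2*17 + 4 = 38, q_2 = 2*4 + 1 = 9.
  i=3: a_3=7, p_3 = 7*38 + 17 = 283, q_3 = 7*9 + 4 = 67.
  i=4: a_4=1, p_4 = 1*283 + 38 = 321, q_4 = 1*67 + 9 = 76.
  i=5: a_5=6, p_5 = 6*321 + 283 = 2209, q_5 = 6*76 + 67 = 523.

4/1, 17/4, 38/9, 283/67, 321/76, 2209/523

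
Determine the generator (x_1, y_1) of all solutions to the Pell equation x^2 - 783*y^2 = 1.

First expand sqrt(783) as a continued fraction. With x_i = (sqrt(783) + m_i)/d_i and (m_0, d_0) = (0, 1): a_0 = floor(sqrt(783)) = 27, since 27^2 = 729 <= 783 < 784 = 28^2.
Iterate m_{i+1} = d_i*a_i - m_i, d_{i+1} = (783 - m_{i+1}^2)/d_i, a_{i+1} = floor((a_0 + m_{i+1})/d_{i+1}):
  m_1 = 1*27 - 0 = 27, d_1 = (783 - 27^2)/1 = 54/1 = 54, a_1 = floor((27 + 27)/54) = 1.
  m_2 = 54*1 - 27 = 27, d_2 = (783 - 27^2)/54 = 54/54 = 1, a_2 = floor((27 + 27)/1) = 54.
  m_3 = 1*54 - 27 = 27, d_3 = (783 - 27^2)/1 = 54/1 = 54: (m_3, d_3) = (m_1, d_1) = (27, 54), so from here the quotients repeat a_1, a_2; the period length is 2.
So sqrt(783) = [27; (1, 54)] with period length k = 2.
k is even, so the fundamental solution of x^2 - 783y^2 = 1 is (p_{k-1}, q_{k-1}) = (p_1, q_1); compute convergents through index 1.
Convergents (p_i = a_i*p_{i-1} + p_{i-2}, q_i = a_i*q_{i-1} + q_{i-2} with p_{-2}=0, p_{-1}=1, q_{-2}=1, q_{-1}=0):
  i=0: a_0=27, p_0 = 27*1 + 0 = 27, q_0 = 27*0 + 1 = 1.
  i=1: a_1=1, p_1 = 1*27 + 1 = 28, q_1 = 1*1 + 0 = 1.
Check: 28^2 - 783*1^2 = 784 - 783 = 1, so (x, y) = (28, 1) solves the equation, and by the theorem it is the least positive solution.

(x, y) = (28, 1)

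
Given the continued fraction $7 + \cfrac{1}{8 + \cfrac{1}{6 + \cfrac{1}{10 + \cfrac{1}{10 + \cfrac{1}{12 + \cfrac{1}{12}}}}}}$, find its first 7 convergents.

Using the convergent recurrence p_i = a_i*p_{i-1} + p_{i-2}, q_i = a_i*q_{i-1} + q_{i-2} with p_{-2}=0, p_{-1}=1, q_{-2}=1, q_{-1}=0:
  i=0: a_0=7, p_0 = 7*1 + 0 = 7, q_0 = 7*0 + 1 = 1.
  i=1: a_1=8, p_1 = 8*7 + 1 = 57, q_1 = 8*1 + 0 = 8.
  i=2: a_2=6, p_2 = 6*57 + 7 = 349, q_2 = 6*8 + 1 = 49.
  i=3: a_3=10, p_3 = 10*349 + 57 = 3547, q_3 = 10*49 + 8 = 498.
  i=4: a_4=10, p_4 = 10*3547 + 349 = 35819, q_4 = 10*498 + 49 = 5029.
  i=5: a_5=12, p_5 = 12*35819 + 3547 = 433375, q_5 = 12*5029 + 498 = 60846.
  i=6: a_6=12, p_6 = 12*433375 + 35819 = 5236319, q_6 = 12*60846 + 5029 = 735181.

7/1, 57/8, 349/49, 3547/498, 35819/5029, 433375/60846, 5236319/735181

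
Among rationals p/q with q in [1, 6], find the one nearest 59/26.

Expand x = 59/26 as a continued fraction with the Euclidean algorithm:
  59 = 2*26 + 7, so a_0 = 2.
  26 = 3*7 + 5, so a_1 = 3.
  7 = 1*5 + 2, so a_2 = 1.
  5 = 2*2 + 1, so a_3 = 2.
  2 = 2*1 + 0, so a_4 = 2.
so x = [2; 3, 1, 2, 2].
Convergents (p_i = a_i*p_{i-1} + p_{i-2}, q_i = a_i*q_{i-1} + q_{i-2} with p_{-2}=0, p_{-1}=1, q_{-2}=1, q_{-1}=0), until the denominator exceeds 6:
  i=0: a_0=2, p_0 = 2*1 + 0 = 2, q_0 = 2*0 + 1 = 1.
  i=1: a_1=3, p_1 = 3*2 + 1 = 7, q_1 = 3*1 + 0 = 3.
  i=2: a_2=1, p_2 = 1*7 + 2 = 9, q_2 = 1*3 + 1 = 4.
  i=3: a_3=2, p_3 = 2*9 + 7 = 25, q_3 = 2*4 + 3 = 11.
q_3 = 11 > 6, so the last convergent with denominator <= 6 is p_2/q_2 = 9/4.
The closest fraction with denominator <= 6 is either p_2/q_2 or the intermediate fraction (k*p_2 + p_1)/(k*q_2 + q_1) with the largest k >= 1 whose denominator stays <= 6; these approach x as k grows, and every other convergent or intermediate fraction in range is farther away.
Largest k: floor((6 - q_1)/q_2) = floor((6 - 3)/4) = 0.
Since k = 0, no intermediate fraction beyond p_2/q_2 has denominator <= 6, so the convergent 9/4 is the closest (its error is |59*4 - 9*26|/(26*4) = 2/104).

9/4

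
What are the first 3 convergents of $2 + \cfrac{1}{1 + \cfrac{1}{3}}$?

2/1, 3/1, 11/4

Using the convergent recurrence p_i = a_i*p_{i-1} + p_{i-2}, q_i = a_i*q_{i-1} + q_{i-2} with p_{-2}=0, p_{-1}=1, q_{-2}=1, q_{-1}=0:
  i=0: a_0=2, p_0 = 2*1 + 0 = 2, q_0 = 2*0 + 1 = 1.
  i=1: a_1=1, p_1 = 1*2 + 1 = 3, q_1 = 1*1 + 0 = 1.
  i=2: a_2=3, p_2 = 3*3 + 2 = 11, q_2 = 3*1 + 1 = 4.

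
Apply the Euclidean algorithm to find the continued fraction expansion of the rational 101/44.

[2; 3, 2, 1, 1, 2]

Run the Euclidean algorithm on 101 and 44; the successive quotients are the partial quotients a_0, a_1, ... (each step inverts the fractional part left over by the previous one):
  101 = 2*44 + 13, so a_0 = 2.
  44 = 3*13 + 5, so a_1 = 3.
  13 = 2*5 + 3, so a_2 = 2.
  5 = 1*3 + 2, so a_3 = 1.
  3 = 1*2 + 1, so a_4 = 1.
  2 = 2*1 + 0, so a_5 = 2.
The remainder reaches 0 after 6 divisions, so the expansion has 6 partial quotients, read off in order.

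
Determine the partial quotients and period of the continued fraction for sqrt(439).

[20; (1, 19, 1, 40)]

Write x_i = (sqrt(439) + m_i)/d_i with (m_0, d_0) = (0, 1). a_0 = floor(sqrt(439)) = 20, since 20^2 = 400 <= 439 < 441 = 21^2.
Iterate m_{i+1} = d_i*a_i - m_i, d_{i+1} = (439 - m_{i+1}^2)/d_i, a_{i+1} = floor((a_0 + m_{i+1})/d_{i+1}):
  m_1 = 1*20 - 0 = 20, d_1 = (439 - 20^2)/1 = 39/1 = 39, a_1 = floor((20 + 20)/39) = 1.
  m_2 = 39*1 - 20 = 19, d_2 = (439 - 19^2)/39 = 78/39 = 2, a_2 = floor((20 + 19)/2) = 19.
  m_3 = 2*19 - 19 = 19, d_3 = (439 - 19^2)/2 = 78/2 = 39, a_3 = floor((20 + 19)/39) = 1.
  m_4 = 39*1 - 19 = 20, d_4 = (439 - 20^2)/39 = 39/39 = 1, a_4 = floor((20 + 20)/1) = 40.
  m_5 = 1*40 - 20 = 20, d_5 = (439 - 20^2)/1 = 39/1 = 39: (m_5, d_5) = (m_1, d_1) = (20, 39), so from here the quotients repeat a_1, ..., a_4; the period length is 4.
Hence the expansion of sqrt(439) is a_0 = 20 followed by the repeating block 1, 19, 1, 40 (period 4).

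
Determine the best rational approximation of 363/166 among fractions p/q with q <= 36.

Expand x = 363/166 as a continued fraction with the Euclidean algorithm:
  363 = 2*166 + 31, so a_0 = 2.
  166 = 5*31 + 11, so a_1 = 5.
  31 = 2*11 + 9, so a_2 = 2.
  11 = 1*9 + 2, so a_3 = 1.
  9 = 4*2 + 1, so a_4 = 4.
  2 = 2*1 + 0, so a_5 = 2.
so x = [2; 5, 2, 1, 4, 2].
Convergents (p_i = a_i*p_{i-1} + p_{i-2}, q_i = a_i*q_{i-1} + q_{i-2} with p_{-2}=0, p_{-1}=1, q_{-2}=1, q_{-1}=0), until the denominator exceeds 36:
  i=0: a_0=2, p_0 = 2*1 + 0 = 2, q_0 = 2*0 + 1 = 1.
  i=1: a_1=5, p_1 = 5*2 + 1 = 11, q_1 = 5*1 + 0 = 5.
  i=2: a_2=2, p_2 = 2*11 + 2 = 24, q_2 = 2*5 + 1 = 11.
  i=3: a_3=1, p_3 = 1*24 + 11 = 35, q_3 = 1*11 + 5 = 16.
  i=4: a_4=4, p_4 = 4*35 + 24 = 164, q_4 = 4*16 + 11 = 75.
q_4 = 75 > 36, so the last convergent with denominator <= 36 is p_3/q_3 = 35/16.
The closest fraction with denominator <= 36 is either p_3/q_3 or the intermediate fraction (k*p_3 + p_2)/(k*q_3 + q_2) with the largest k >= 1 whose denominator stays <= 36; these approach x as k grows, and every other convergent or intermediate fraction in range is farther away.
Largest k: floor((36 - q_2)/q_3) = floor((36 - 11)/16) = 1.
That gives (1*35 + 24)/(1*16 + 11) = 59/27.
Compare the errors: |x - 35/16| = |363*16 - 35*166|/(166*16) = 2/2656, and |x - 59/27| = |363*27 - 59*166|/(166*27) = 7/4482.
Cross-multiplying, 2*4482 = 8964 < 18592 = 7*2656, so 2/2656 is smaller: the convergent 35/16 is closer to x than 59/27.

35/16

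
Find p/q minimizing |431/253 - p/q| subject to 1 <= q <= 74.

46/27

Expand x = 431/253 as a continued fraction with the Euclidean algorithm:
  431 = 1*253 + 178, so a_0 = 1.
  253 = 1*178 + 75, so a_1 = 1.
  178 = 2*75 + 28, so a_2 = 2.
  75 = 2*28 + 19, so a_3 = 2.
  28 = 1*19 + 9, so a_4 = 1.
  19 = 2*9 + 1, so a_5 = 2.
  9 = 9*1 + 0, so a_6 = 9.
so x = [1; 1, 2, 2, 1, 2, 9].
Convergents (p_i = a_i*p_{i-1} + p_{i-2}, q_i = a_i*q_{i-1} + q_{i-2} with p_{-2}=0, p_{-1}=1, q_{-2}=1, q_{-1}=0), until the denominator exceeds 74:
  i=0: a_0=1, p_0 = 1*1 + 0 = 1, q_0 = 1*0 + 1 = 1.
  i=1: a_1=1, p_1 = 1*1 + 1 = 2, q_1 = 1*1 + 0 = 1.
  i=2: a_2=2, p_2 = 2*2 + 1 = 5, q_2 = 2*1 + 1 = 3.
  i=3: a_3=2, p_3 = 2*5 + 2 = 12, q_3 = 2*3 + 1 = 7.
  i=4: a_4=1, p_4 = 1*12 + 5 = 17, q_4 = 1*7 + 3 = 10.
  i=5: a_5=2, p_5 = 2*17 + 12 = 46, q_5 = 2*10 + 7 = 27.
  i=6: a_6=9, p_6 = 9*46 + 17 = 431, q_6 = 9*27 + 10 = 253.
q_6 = 253 > 74, so the last convergent with denominator <= 74 is p_5/q_5 = 46/27.
The closest fraction with denominator <= 74 is either p_5/q_5 or the intermediate fraction (k*p_5 + p_4)/(k*q_5 + q_4) with the largest k >= 1 whose denominator stays <= 74; these approach x as k grows, and every other convergent or intermediate fraction in range is farther away.
Largest k: floor((74 - q_4)/q_5) = floor((74 - 10)/27) = 2.
That gives (2*46 + 17)/(2*27 + 10) = 109/64.
Compare the errors: |x - 46/27| = |431*27 - 46*253|/(253*27) = 1/6831, and |x - 109/64| = |431*64 - 109*253|/(253*64) = 7/16192.
Cross-multiplying, 1*16192 = 16192 < 47817 = 7*6831, so 1/6831 is smaller: the convergent 46/27 is closer to x than 109/64.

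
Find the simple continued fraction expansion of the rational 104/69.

[1; 1, 1, 34]

Run the Euclidean algorithm on 104 and 69; the successive quotients are the partial quotients a_0, a_1, ... (each step inverts the fractional part left over by the previous one):
  104 = 1*69 + 35, so a_0 = 1.
  69 = 1*35 + 34, so a_1 = 1.
  35 = 1*34 + 1, so a_2 = 1.
  34 = 34*1 + 0, so a_3 = 34.
The remainder reaches 0 after 4 divisions, so the expansion has 4 partial quotients, read off in order.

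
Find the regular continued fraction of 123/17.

Run the Euclidean algorithm on 123 and 17; the successive quotients are the partial quotients a_0, a_1, ... (each step inverts the fractional part left over by the previous one):
  123 = 7*17 + 4, so a_0 = 7.
  17 = 4*4 + 1, so a_1 = 4.
  4 = 4*1 + 0, so a_2 = 4.
The remainder reaches 0 after 3 divisions, so the expansion has 3 partial quotients, read off in order.

[7; 4, 4]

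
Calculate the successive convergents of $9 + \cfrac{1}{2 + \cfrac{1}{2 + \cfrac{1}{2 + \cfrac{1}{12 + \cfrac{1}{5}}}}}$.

9/1, 19/2, 47/5, 113/12, 1403/149, 7128/757

Using the convergent recurrence p_i = a_i*p_{i-1} + p_{i-2}, q_i = a_i*q_{i-1} + q_{i-2} with p_{-2}=0, p_{-1}=1, q_{-2}=1, q_{-1}=0:
  i=0: a_0=9, p_0 = 9*1 + 0 = 9, q_0 = 9*0 + 1 = 1.
  i=1: a_1=2, p_1 = 2*9 + 1 = 19, q_1 = 2*1 + 0 = 2.
  i=2: a_2=2, p_2 = 2*19 + 9 = 47, q_2 = 2*2 + 1 = 5.
  i=3: a_3=2, p_3 = 2*47 + 19 = 113, q_3 = 2*5 + 2 = 12.
  i=4: a_4=12, p_4 = 12*113 + 47 = 1403, q_4 = 12*12 + 5 = 149.
  i=5: a_5=5, p_5 = 5*1403 + 113 = 7128, q_5 = 5*149 + 12 = 757.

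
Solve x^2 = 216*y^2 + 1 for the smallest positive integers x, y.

First expand sqrt(216) as a continued fraction. With x_i = (sqrt(216) + m_i)/d_i and (m_0, d_0) = (0, 1): a_0 = floor(sqrt(216)) = 14, since 14^2 = 196 <= 216 < 225 = 15^2.
Iterate m_{i+1} = d_i*a_i - m_i, d_{i+1} = (216 - m_{i+1}^2)/d_i, a_{i+1} = floor((a_0 + m_{i+1})/d_{i+1}):
  m_1 = 1*14 - 0 = 14, d_1 = (216 - 14^2)/1 = 20/1 = 20, a_1 = floor((14 + 14)/20) = 1.
  m_2 = 20*1 - 14 = 6, d_2 = (216 - 6^2)/20 = 180/20 = 9, a_2 = floor((14 + 6)/9) = 2.
  m_3 = 9*2 - 6 = 12, d_3 = (216 - 12^2)/9 = 72/9 = 8, a_3 = floor((14 + 12)/8) = 3.
  m_4 = 8*3 - 12 = 12, d_4 = (216 - 12^2)/8 = 72/8 = 9, a_4 = floor((14 + 12)/9) = 2.
  m_5 = 9*2 - 12 = 6, d_5 = (216 - 6^2)/9 = 180/9 = 20, a_5 = floor((14 + 6)/20) = 1.
  m_6 = 20*1 - 6 = 14, d_6 = (216 - 14^2)/20 = 20/20 = 1, a_6 = floor((14 + 14)/1) = 28.
  m_7 = 1*28 - 14 = 14, d_7 = (216 - 14^2)/1 = 20/1 = 20: (m_7, d_7) = (m_1, d_1) = (14, 20), so from here the quotients repeat a_1, ..., a_6; the period length is 6.
So sqrt(216) = [14; (1, 2, 3, 2, 1, 28)] with period length k = 6.
k is even, so the fundamental solution of x^2 - 216y^2 = 1 is (p_{k-1}, q_{k-1}) = (p_5, q_5); compute convergents through index 5.
Convergents (p_i = a_i*p_{i-1} + p_{i-2}, q_i = a_i*q_{i-1} + q_{i-2} with p_{-2}=0, p_{-1}=1, q_{-2}=1, q_{-1}=0):
  i=0: a_0=14, p_0 = 14*1 + 0 = 14, q_0 = 14*0 + 1 = 1.
  i=1: a_1=1, p_1 = 1*14 + 1 = 15, q_1 = 1*1 + 0 = 1.
  i=2: a_2=2, p_2 = 2*15 + 14 = 44, q_2 = 2*1 + 1 = 3.
  i=3: a_3=3, p_3 = 3*44 + 15 = 147, q_3 = 3*3 + 1 = 10.
  i=4: a_4=2, p_4 = 2*147 + 44 = 338, q_4 = 2*10 + 3 = 23.
  i=5: a_5=1, p_5 = 1*338 + 147 = 485, q_5 = 1*23 + 10 = 33.
Check: 485^2 - 216*33^2 = 235225 - 235224 = 1, so (x, y) = (485, 33) solves the equation, and by the theorem it is the least positive solution.

(x, y) = (485, 33)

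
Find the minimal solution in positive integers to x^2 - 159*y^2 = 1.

(x, y) = (1324, 105)

First expand sqrt(159) as a continued fraction. With x_i = (sqrt(159) + m_i)/d_i and (m_0, d_0) = (0, 1): a_0 = floor(sqrt(159)) = 12, since 12^2 = 144 <= 159 < 169 = 13^2.
Iterate m_{i+1} = d_i*a_i - m_i, d_{i+1} = (159 - m_{i+1}^2)/d_i, a_{i+1} = floor((a_0 + m_{i+1})/d_{i+1}):
  m_1 = 1*12 - 0 = 12, d_1 = (159 - 12^2)/1 = 15/1 = 15, a_1 = floor((12 + 12)/15) = 1.
  m_2 = 15*1 - 12 = 3, d_2 = (159 - 3^2)/15 = 150/15 = 10, a_2 = floor((12 + 3)/10) = 1.
  m_3 = 10*1 - 3 = 7, d_3 = (159 - 7^2)/10 = 110/10 = 11, a_3 = floor((12 + 7)/11) = 1.
  m_4 = 11*1 - 7 = 4, d_4 = (159 - 4^2)/11 = 143/11 = 13, a_4 = floor((12 + 4)/13) = 1.
  m_5 = 13*1 - 4 = 9, d_5 = (159 - 9^2)/13 = 78/13 = 6, a_5 = floor((12 + 9)/6) = 3.
  m_6 = 6*3 - 9 = 9, d_6 = (159 - 9^2)/6 = 78/6 = 13, a_6 = floor((12 + 9)/13) = 1.
  m_7 = 13*1 - 9 = 4, d_7 = (159 - 4^2)/13 = 143/13 = 11, a_7 = floor((12 + 4)/11) = 1.
  m_8 = 11*1 - 4 = 7, d_8 = (159 - 7^2)/11 = 110/11 = 10, a_8 = floor((12 + 7)/10) = 1.
  m_9 = 10*1 - 7 = 3, d_9 = (159 - 3^2)/10 = 150/10 = 15, a_9 = floor((12 + 3)/15) = 1.
  m_10 = 15*1 - 3 = 12, d_10 = (159 - 12^2)/15 = 15/15 = 1, a_10 = floor((12 + 12)/1) = 24.
  m_11 = 1*24 - 12 = 12, d_11 = (159 - 12^2)/1 = 15/1 = 15: (m_11, d_11) = (m_1, d_1) = (12, 15), so from here the quotients repeat a_1, ..., a_10; the period length is 10.
So sqrt(159) = [12; (1, 1, 1, 1, 3, 1, 1, 1, 1, 24)] with period length k = 10.
k is even, so the fundamental solution of x^2 - 159y^2 = 1 is (p_{k-1}, q_{k-1}) = (p_9, q_9); compute convergents through index 9.
Convergents (p_i = a_i*p_{i-1} + p_{i-2}, q_i = a_i*q_{i-1} + q_{i-2} with p_{-2}=0, p_{-1}=1, q_{-2}=1, q_{-1}=0):
  i=0: a_0=12, p_0 = 12*1 + 0 = 12, q_0 = 12*0 + 1 = 1.
  i=1: a_1=1, p_1 = 1*12 + 1 = 13, q_1 = 1*1 + 0 = 1.
  i=2: a_2=1, p_2 = 1*13 + 12 = 25, q_2 = 1*1 + 1 = 2.
  i=3: a_3=1, p_3 = 1*25 + 13 = 38, q_3 = 1*2 + 1 = 3.
  i=4: a_4=1, p_4 = 1*38 + 25 = 63, q_4 = 1*3 + 2 = 5.
  i=5: a_5=3, p_5 = 3*63 + 38 = 227, q_5 = 3*5 + 3 = 18.
  i=6: a_6=1, p_6 = 1*227 + 63 = 290, q_6 = 1*18 + 5 = 23.
  i=7: a_7=1, p_7 = 1*290 + 227 = 517, q_7 = 1*23 + 18 = 41.
  i=8: a_8=1, p_8 = 1*517 + 290 = 807, q_8 = 1*41 + 23 = 64.
  i=9: a_9=1, p_9 = 1*807 + 517 = 1324, q_9 = 1*64 + 41 = 105.
Check: 1324^2 - 159*105^2 = 1752976 - 1752975 = 1, so (x, y) = (1324, 105) solves the equation, and by the theorem it is the least positive solution.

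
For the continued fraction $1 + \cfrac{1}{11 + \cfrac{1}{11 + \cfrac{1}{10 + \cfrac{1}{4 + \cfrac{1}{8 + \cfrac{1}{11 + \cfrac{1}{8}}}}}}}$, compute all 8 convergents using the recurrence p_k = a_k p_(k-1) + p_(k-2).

Using the convergent recurrence p_i = a_i*p_{i-1} + p_{i-2}, q_i = a_i*q_{i-1} + q_{i-2} with p_{-2}=0, p_{-1}=1, q_{-2}=1, q_{-1}=0:
  i=0: a_0=1, p_0 = 1*1 + 0 = 1, q_0 = 1*0 + 1 = 1.
  i=1: a_1=11, p_1 = 11*1 + 1 = 12, q_1 = 11*1 + 0 = 11.
  i=2: a_2=11, p_2 = 11*12 + 1 = 133, q_2 = 11*11 + 1 = 122.
  i=3: a_3=10, p_3 = 10*133 + 12 = 1342, q_3 = 10*122 + 11 = 1231.
  i=4: a_4=4, p_4 = 4*1342 + 133 = 5501, q_4 = 4*1231 + 122 = 5046.
  i=5: a_5=8, p_5 = 8*5501 + 1342 = 45350, q_5 = 8*5046 + 1231 = 41599.
  i=6: a_6=11, p_6 = 11*45350 + 5501 = 504351, q_6 = 11*41599 + 5046 = 462635.
  i=7: a_7=8, p_7 = 8*504351 + 45350 = 4080158, q_7 = 8*462635 + 41599 = 3742679.

1/1, 12/11, 133/122, 1342/1231, 5501/5046, 45350/41599, 504351/462635, 4080158/3742679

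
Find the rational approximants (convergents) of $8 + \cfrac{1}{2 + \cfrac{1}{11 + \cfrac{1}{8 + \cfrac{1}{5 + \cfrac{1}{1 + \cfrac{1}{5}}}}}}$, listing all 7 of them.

8/1, 17/2, 195/23, 1577/186, 8080/953, 9657/1139, 56365/6648

Using the convergent recurrence p_i = a_i*p_{i-1} + p_{i-2}, q_i = a_i*q_{i-1} + q_{i-2} with p_{-2}=0, p_{-1}=1, q_{-2}=1, q_{-1}=0:
  i=0: a_0=8, p_0 = 8*1 + 0 = 8, q_0 = 8*0 + 1 = 1.
  i=1: a_1=2, p_1 = 2*8 + 1 = 17, q_1 = 2*1 + 0 = 2.
  i=2: a_2=11, p_2 = 11*17 + 8 = 195, q_2 = 11*2 + 1 = 23.
  i=3: a_3=8, p_3 = 8*195 + 17 = 1577, q_3 = 8*23 + 2 = 186.
  i=4: a_4=5, p_4 = 5*1577 + 195 = 8080, q_4 = 5*186 + 23 = 953.
  i=5: a_5=1, p_5 = 1*8080 + 1577 = 9657, q_5 = 1*953 + 186 = 1139.
  i=6: a_6=5, p_6 = 5*9657 + 8080 = 56365, q_6 = 5*1139 + 953 = 6648.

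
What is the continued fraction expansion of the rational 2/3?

[0; 1, 2]

Run the Euclidean algorithm on 2 and 3; the successive quotients are the partial quotients a_0, a_1, ... (each step inverts the fractional part left over by the previous one):
  2 = 0*3 + 2, so a_0 = 0.
  3 = 1*2 + 1, so a_1 = 1.
  2 = 2*1 + 0, so a_2 = 2.
The remainder reaches 0 after 3 divisions, so the expansion has 3 partial quotients, read off in order.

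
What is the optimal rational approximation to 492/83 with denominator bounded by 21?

83/14

Expand x = 492/83 as a continued fraction with the Euclidean algorithm:
  492 = 5*83 + 77, so a_0 = 5.
  83 = 1*77 + 6, so a_1 = 1.
  77 = 12*6 + 5, so a_2 = 12.
  6 = 1*5 + 1, so a_3 = 1.
  5 = 5*1 + 0, so a_4 = 5.
so x = [5; 1, 12, 1, 5].
Convergents (p_i = a_i*p_{i-1} + p_{i-2}, q_i = a_i*q_{i-1} + q_{i-2} with p_{-2}=0, p_{-1}=1, q_{-2}=1, q_{-1}=0), until the denominator exceeds 21:
  i=0: a_0=5, p_0 = 5*1 + 0 = 5, q_0 = 5*0 + 1 = 1.
  i=1: a_1=1, p_1 = 1*5 + 1 = 6, q_1 = 1*1 + 0 = 1.
  i=2: a_2=12, p_2 = 12*6 + 5 = 77, q_2 = 12*1 + 1 = 13.
  i=3: a_3=1, p_3 = 1*77 + 6 = 83, q_3 = 1*13 + 1 = 14.
  i=4: a_4=5, p_4 = 5*83 + 77 = 492, q_4 = 5*14 + 13 = 83.
q_4 = 83 > 21, so the last convergent with denominator <= 21 is p_3/q_3 = 83/14.
The closest fraction with denominator <= 21 is either p_3/q_3 or the intermediate fraction (k*p_3 + p_2)/(k*q_3 + q_2) with the largest k >= 1 whose denominator stays <= 21; these approach x as k grows, and every other convergent or intermediate fraction in range is farther away.
Largest k: floor((21 - q_2)/q_3) = floor((21 - 13)/14) = 0.
Since k = 0, no intermediate fraction beyond p_3/q_3 has denominator <= 21, so the convergent 83/14 is the closest (its error is |492*14 - 83*83|/(83*14) = 1/1162).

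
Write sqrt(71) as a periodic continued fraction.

[8; (2, 2, 1, 7, 1, 2, 2, 16)]

Write x_i = (sqrt(71) + m_i)/d_i with (m_0, d_0) = (0, 1). a_0 = floor(sqrt(71)) = 8, since 8^2 = 64 <= 71 < 81 = 9^2.
Iterate m_{i+1} = d_i*a_i - m_i, d_{i+1} = (71 - m_{i+1}^2)/d_i, a_{i+1} = floor((a_0 + m_{i+1})/d_{i+1}):
  m_1 = 1*8 - 0 = 8, d_1 = (71 - 8^2)/1 = 7/1 = 7, a_1 = floor((8 + 8)/7) = 2.
  m_2 = 7*2 - 8 = 6, d_2 = (71 - 6^2)/7 = 35/7 = 5, a_2 = floor((8 + 6)/5) = 2.
  m_3 = 5*2 - 6 = 4, d_3 = (71 - 4^2)/5 = 55/5 = 11, a_3 = floor((8 + 4)/11) = 1.
  m_4 = 11*1 - 4 = 7, d_4 = (71 - 7^2)/11 = 22/11 = 2, a_4 = floor((8 + 7)/2) = 7.
  m_5 = 2*7 - 7 = 7, d_5 = (71 - 7^2)/2 = 22/2 = 11, a_5 = floor((8 + 7)/11) = 1.
  m_6 = 11*1 - 7 = 4, d_6 = (71 - 4^2)/11 = 55/11 = 5, a_6 = floor((8 + 4)/5) = 2.
  m_7 = 5*2 - 4 = 6, d_7 = (71 - 6^2)/5 = 35/5 = 7, a_7 = floor((8 + 6)/7) = 2.
  m_8 = 7*2 - 6 = 8, d_8 = (71 - 8^2)/7 = 7/7 = 1, a_8 = floor((8 + 8)/1) = 16.
  m_9 = 1*16 - 8 = 8, d_9 = (71 - 8^2)/1 = 7/1 = 7: (m_9, d_9) = (m_1, d_1) = (8, 7), so from here the quotients repeat a_1, ..., a_8; the period length is 8.
Hence the expansion of sqrt(71) is a_0 = 8 followed by the repeating block 2, 2, 1, 7, 1, 2, 2, 16 (period 8).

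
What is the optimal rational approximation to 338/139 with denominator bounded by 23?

17/7

Expand x = 338/139 as a continued fraction with the Euclidean algorithm:
  338 = 2*139 + 60, so a_0 = 2.
  139 = 2*60 + 19, so a_1 = 2.
  60 = 3*19 + 3, so a_2 = 3.
  19 = 6*3 + 1, so a_3 = 6.
  3 = 3*1 + 0, so a_4 = 3.
so x = [2; 2, 3, 6, 3].
Convergents (p_i = a_i*p_{i-1} + p_{i-2}, q_i = a_i*q_{i-1} + q_{i-2} with p_{-2}=0, p_{-1}=1, q_{-2}=1, q_{-1}=0), until the denominator exceeds 23:
  i=0: a_0=2, p_0 = 2*1 + 0 = 2, q_0 = 2*0 + 1 = 1.
  i=1: a_1=2, p_1 = 2*2 + 1 = 5, q_1 = 2*1 + 0 = 2.
  i=2: a_2=3, p_2 = 3*5 + 2 = 17, q_2 = 3*2 + 1 = 7.
  i=3: a_3=6, p_3 = 6*17 + 5 = 107, q_3 = 6*7 + 2 = 44.
q_3 = 44 > 23, so the last convergent with denominator <= 23 is p_2/q_2 = 17/7.
The closest fraction with denominator <= 23 is either p_2/q_2 or the intermediate fraction (k*p_2 + p_1)/(k*q_2 + q_1) with the largest k >= 1 whose denominator stays <= 23; these approach x as k grows, and every other convergent or intermediate fraction in range is farther away.
Largest k: floor((23 - q_1)/q_2) = floor((23 - 2)/7) = 3.
That gives (3*17 + 5)/(3*7 + 2) = 56/23.
Compare the errors: |x - 17/7| = |338*7 - 17*139|/(139*7) = 3/973, and |x - 56/23| = |338*23 - 56*139|/(139*23) = 10/3197.
Cross-multiplying, 3*3197 = 9591 < 9730 = 10*973, so 3/973 is smaller: the convergent 17/7 is closer to x than 56/23.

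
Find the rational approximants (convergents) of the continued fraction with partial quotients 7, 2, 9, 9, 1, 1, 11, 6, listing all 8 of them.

Using the convergent recurrence p_i = a_i*p_{i-1} + p_{i-2}, q_i = a_i*q_{i-1} + q_{i-2} with p_{-2}=0, p_{-1}=1, q_{-2}=1, q_{-1}=0:
  i=0: a_0=7, p_0 = 7*1 + 0 = 7, q_0 = 7*0 + 1 = 1.
  i=1: a_1=2, p_1 = 2*7 + 1 = 15, q_1 = 2*1 + 0 = 2.
  i=2: a_2=9, p_2 = 9*15 + 7 = 142, q_2 = 9*2 + 1 = 19.
  i=3: a_3=9, p_3 = 9*142 + 15 = 1293, q_3 = 9*19 + 2 = 173.
  i=4: a_4=1, p_4 = 1*1293 + 142 = 1435, q_4 = 1*173 + 19 = 192.
  i=5: a_5=1, p_5 = 1*1435 + 1293 = 2728, q_5 = 1*192 + 173 = 365.
  i=6: a_6=11, p_6 = 11*2728 + 1435 = 31443, q_6 = 11*365 + 192 = 4207.
  i=7: a_7=6, p_7 = 6*31443 + 2728 = 191386, q_7 = 6*4207 + 365 = 25607.

7/1, 15/2, 142/19, 1293/173, 1435/192, 2728/365, 31443/4207, 191386/25607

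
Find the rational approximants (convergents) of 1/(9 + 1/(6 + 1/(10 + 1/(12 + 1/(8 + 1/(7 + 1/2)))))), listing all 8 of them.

0/1, 1/9, 6/55, 61/559, 738/6763, 5965/54663, 42493/389404, 90951/833471

Using the convergent recurrence p_i = a_i*p_{i-1} + p_{i-2}, q_i = a_i*q_{i-1} + q_{i-2} with p_{-2}=0, p_{-1}=1, q_{-2}=1, q_{-1}=0:
  i=0: a_0=0, p_0 = 0*1 + 0 = 0, q_0 = 0*0 + 1 = 1.
  i=1: a_1=9, p_1 = 9*0 + 1 = 1, q_1 = 9*1 + 0 = 9.
  i=2: a_2=6, p_2 = 6*1 + 0 = 6, q_2 = 6*9 + 1 = 55.
  i=3: a_3=10, p_3 = 10*6 + 1 = 61, q_3 = 10*55 + 9 = 559.
  i=4: a_4=12, p_4 = 12*61 + 6 = 738, q_4 = 12*559 + 55 = 6763.
  i=5: a_5=8, p_5 = 8*738 + 61 = 5965, q_5 = 8*6763 + 559 = 54663.
  i=6: a_6=7, p_6 = 7*5965 + 738 = 42493, q_6 = 7*54663 + 6763 = 389404.
  i=7: a_7=2, p_7 = 2*42493 + 5965 = 90951, q_7 = 2*389404 + 54663 = 833471.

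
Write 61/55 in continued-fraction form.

[1; 9, 6]

Run the Euclidean algorithm on 61 and 55; the successive quotients are the partial quotients a_0, a_1, ... (each step inverts the fractional part left over by the previous one):
  61 = 1*55 + 6, so a_0 = 1.
  55 = 9*6 + 1, so a_1 = 9.
  6 = 6*1 + 0, so a_2 = 6.
The remainder reaches 0 after 3 divisions, so the expansion has 3 partial quotients, read off in order.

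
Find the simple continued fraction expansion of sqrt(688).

[26; (4, 2, 1, 5, 7, 3, 7, 5, 1, 2, 4, 52)]

Write x_i = (sqrt(688) + m_i)/d_i with (m_0, d_0) = (0, 1). a_0 = floor(sqrt(688)) = 26, since 26^2 = 676 <= 688 < 729 = 27^2.
Iterate m_{i+1} = d_i*a_i - m_i, d_{i+1} = (688 - m_{i+1}^2)/d_i, a_{i+1} = floor((a_0 + m_{i+1})/d_{i+1}):
  m_1 = 1*26 - 0 = 26, d_1 = (688 - 26^2)/1 = 12/1 = 12, a_1 = floor((26 + 26)/12) = 4.
  m_2 = 12*4 - 26 = 22, d_2 = (688 - 22^2)/12 = 204/12 = 17, a_2 = floor((26 + 22)/17) = 2.
  m_3 = 17*2 - 22 = 12, d_3 = (688 - 12^2)/17 = 544/17 = 32, a_3 = floor((26 + 12)/32) = 1.
  m_4 = 32*1 - 12 = 20, d_4 = (688 - 20^2)/32 = 288/32 = 9, a_4 = floor((26 + 20)/9) = 5.
  m_5 = 9*5 - 20 = 25, d_5 = (688 - 25^2)/9 = 63/9 = 7, a_5 = floor((26 + 25)/7) = 7.
  m_6 = 7*7 - 25 = 24, d_6 = (688 - 24^2)/7 = 112/7 = 16, a_6 = floor((26 + 24)/16) = 3.
  m_7 = 16*3 - 24 = 24, d_7 = (688 - 24^2)/16 = 112/16 = 7, a_7 = floor((26 + 24)/7) = 7.
  m_8 = 7*7 - 24 = 25, d_8 = (688 - 25^2)/7 = 63/7 = 9, a_8 = floor((26 + 25)/9) = 5.
  m_9 = 9*5 - 25 = 20, d_9 = (688 - 20^2)/9 = 288/9 = 32, a_9 = floor((26 + 20)/32) = 1.
  m_10 = 32*1 - 20 = 12, d_10 = (688 - 12^2)/32 = 544/32 = 17, a_10 = floor((26 + 12)/17) = 2.
  m_11 = 17*2 - 12 = 22, d_11 = (688 - 22^2)/17 = 204/17 = 12, a_11 = floor((26 + 22)/12) = 4.
  m_12 = 12*4 - 22 = 26, d_12 = (688 - 26^2)/12 = 12/12 = 1, a_12 = floor((26 + 26)/1) = 52.
  m_13 = 1*52 - 26 = 26, d_13 = (688 - 26^2)/1 = 12/1 = 12: (m_13, d_13) = (m_1, d_1) = (26, 12), so from here the quotients repeat a_1, ..., a_12; the period length is 12.
Hence the expansion of sqrt(688) is a_0 = 26 followed by the repeating block 4, 2, 1, 5, 7, 3, 7, 5, 1, 2, 4, 52 (period 12).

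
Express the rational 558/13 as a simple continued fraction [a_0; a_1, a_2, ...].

Run the Euclidean algorithm on 558 and 13; the successive quotients are the partial quotients a_0, a_1, ... (each step inverts the fractional part left over by the previous one):
  558 = 42*13 + 12, so a_0 = 42.
  13 = 1*12 + 1, so a_1 = 1.
  12 = 12*1 + 0, so a_2 = 12.
The remainder reaches 0 after 3 divisions, so the expansion has 3 partial quotients, read off in order.

[42; 1, 12]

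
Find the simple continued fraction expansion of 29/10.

Run the Euclidean algorithm on 29 and 10; the successive quotients are the partial quotients a_0, a_1, ... (each step inverts the fractional part left over by the previous one):
  29 = 2*10 + 9, so a_0 = 2.
  10 = 1*9 + 1, so a_1 = 1.
  9 = 9*1 + 0, so a_2 = 9.
The remainder reaches 0 after 3 divisions, so the expansion has 3 partial quotients, read off in order.

[2; 1, 9]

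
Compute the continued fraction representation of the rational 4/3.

[1; 3]

Run the Euclidean algorithm on 4 and 3; the successive quotients are the partial quotients a_0, a_1, ... (each step inverts the fractional part left over by the previous one):
  4 = 1*3 + 1, so a_0 = 1.
  3 = 3*1 + 0, so a_1 = 3.
The remainder reaches 0 after 2 divisions, so the expansion has 2 partial quotients, read off in order.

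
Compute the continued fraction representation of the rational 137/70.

[1; 1, 22, 3]

Run the Euclidean algorithm on 137 and 70; the successive quotients are the partial quotients a_0, a_1, ... (each step inverts the fractional part left over by the previous one):
  137 = 1*70 + 67, so a_0 = 1.
  70 = 1*67 + 3, so a_1 = 1.
  67 = 22*3 + 1, so a_2 = 22.
  3 = 3*1 + 0, so a_3 = 3.
The remainder reaches 0 after 4 divisions, so the expansion has 4 partial quotients, read off in order.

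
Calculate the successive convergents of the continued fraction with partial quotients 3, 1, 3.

3/1, 4/1, 15/4

Using the convergent recurrence p_i = a_i*p_{i-1} + p_{i-2}, q_i = a_i*q_{i-1} + q_{i-2} with p_{-2}=0, p_{-1}=1, q_{-2}=1, q_{-1}=0:
  i=0: a_0=3, p_0 = 3*1 + 0 = 3, q_0 = 3*0 + 1 = 1.
  i=1: a_1=1, p_1 = 1*3 + 1 = 4, q_1 = 1*1 + 0 = 1.
  i=2: a_2=3, p_2 = 3*4 + 3 = 15, q_2 = 3*1 + 1 = 4.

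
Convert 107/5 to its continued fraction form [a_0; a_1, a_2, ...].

Run the Euclidean algorithm on 107 and 5; the successive quotients are the partial quotients a_0, a_1, ... (each step inverts the fractional part left over by the previous one):
  107 = 21*5 + 2, so a_0 = 21.
  5 = 2*2 + 1, so a_1 = 2.
  2 = 2*1 + 0, so a_2 = 2.
The remainder reaches 0 after 3 divisions, so the expansion has 3 partial quotients, read off in order.

[21; 2, 2]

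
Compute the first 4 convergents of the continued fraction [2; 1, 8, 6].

2/1, 3/1, 26/9, 159/55

Using the convergent recurrence p_i = a_i*p_{i-1} + p_{i-2}, q_i = a_i*q_{i-1} + q_{i-2} with p_{-2}=0, p_{-1}=1, q_{-2}=1, q_{-1}=0:
  i=0: a_0=2, p_0 = 2*1 + 0 = 2, q_0 = 2*0 + 1 = 1.
  i=1: a_1=1, p_1 = 1*2 + 1 = 3, q_1 = 1*1 + 0 = 1.
  i=2: a_2=8, p_2 = 8*3 + 2 = 26, q_2 = 8*1 + 1 = 9.
  i=3: a_3=6, p_3 = 6*26 + 3 = 159, q_3 = 6*9 + 1 = 55.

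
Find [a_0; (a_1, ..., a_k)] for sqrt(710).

Write x_i = (sqrt(710) + m_i)/d_i with (m_0, d_0) = (0, 1). a_0 = floor(sqrt(710)) = 26, since 26^2 = 676 <= 710 < 729 = 27^2.
Iterate m_{i+1} = d_i*a_i - m_i, d_{i+1} = (710 - m_{i+1}^2)/d_i, a_{i+1} = floor((a_0 + m_{i+1})/d_{i+1}):
  m_1 = 1*26 - 0 = 26, d_1 = (710 - 26^2)/1 = 34/1 = 34, a_1 = floor((26 + 26)/34) = 1.
  m_2 = 34*1 - 26 = 8, d_2 = (710 - 8^2)/34 = 646/34 = 19, a_2 = floor((26 + 8)/19) = 1.
  m_3 = 19*1 - 8 = 11, d_3 = (710 - 11^2)/19 = 589/19 = 31, a_3 = floor((26 + 11)/31) = 1.
  m_4 = 31*1 - 11 = 20, d_4 = (710 - 20^2)/31 = 310/31 = 10, a_4 = floor((26 + 20)/10) = 4.
  m_5 = 10*4 - 20 = 20, d_5 = (710 - 20^2)/10 = 310/10 = 31, a_5 = floor((26 + 20)/31) = 1.
  m_6 = 31*1 - 20 = 11, d_6 = (710 - 11^2)/31 = 589/31 = 19, a_6 = floor((26 + 11)/19) = 1.
  m_7 = 19*1 - 11 = 8, d_7 = (710 - 8^2)/19 = 646/19 = 34, a_7 = floor((26 + 8)/34) = 1.
  m_8 = 34*1 - 8 = 26, d_8 = (710 - 26^2)/34 = 34/34 = 1, a_8 = floor((26 + 26)/1) = 52.
  m_9 = 1*52 - 26 = 26, d_9 = (710 - 26^2)/1 = 34/1 = 34: (m_9, d_9) = (m_1, d_1) = (26, 34), so from here the quotients repeat a_1, ..., a_8; the period length is 8.
Hence the expansion of sqrt(710) is a_0 = 26 followed by the repeating block 1, 1, 1, 4, 1, 1, 1, 52 (period 8).

[26; (1, 1, 1, 4, 1, 1, 1, 52)]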